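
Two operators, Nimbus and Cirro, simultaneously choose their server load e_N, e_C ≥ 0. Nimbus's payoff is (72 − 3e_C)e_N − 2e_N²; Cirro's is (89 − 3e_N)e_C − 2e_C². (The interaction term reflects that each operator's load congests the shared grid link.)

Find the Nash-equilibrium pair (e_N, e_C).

3, 20

Expanding Nimbus's payoff: 72e_N − 3e_Ce_N − 2e_N².
∂π/∂e_N = 72 − 3e_C − 4e_N = 0, so e_N = 18 − 0.75e_C.
Likewise for Cirro: e_C = 22.25 − 0.75e_N.
Solving the two reaction functions simultaneously: (1 − (−0.75)(−0.75))e_N = 18 − 0.75·22.25, so 0.4375e_N = 1.3125 and e_N = 3.
Then e_C = 22.25 − 0.75·3 = 20.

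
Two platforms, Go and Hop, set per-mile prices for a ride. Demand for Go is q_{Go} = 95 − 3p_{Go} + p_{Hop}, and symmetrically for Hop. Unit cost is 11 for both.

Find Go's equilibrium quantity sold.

Go's profit: π = (p_{Go} − 11)(95 − 3p_{Go} + p_{Hop}).
∂π/∂p_{Go} = 128 − 6p_{Go} + p_{Hop} = 0 ⇒ p_{Go} = 64/3 + (1/6)p_{Hop}.
The game is symmetric, so in equilibrium p_{Hop} = p_{Go}: the reaction function gives (5/6)p_{Go} = 64/3, hence p_{Go} = 25.6.
q_{Go} = 95 − 3·25.6 + 25.6 = 43.8.

43.8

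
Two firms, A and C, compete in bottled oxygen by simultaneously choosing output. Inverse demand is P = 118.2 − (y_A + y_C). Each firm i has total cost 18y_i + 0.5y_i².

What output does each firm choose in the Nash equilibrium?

Firm A's profit: π = y_A(118.2 − (y_A + y_C)) − 18y_A − 0.5y_A².
∂π/∂y_A = 100.2 − 3y_A − y_C = 0, so y_A = 33.4 − (1/3)y_C.
By symmetry y_C = y_A; substituting into the reaction function, (4/3)y_A = 33.4 and y_A = 25.05.

25.05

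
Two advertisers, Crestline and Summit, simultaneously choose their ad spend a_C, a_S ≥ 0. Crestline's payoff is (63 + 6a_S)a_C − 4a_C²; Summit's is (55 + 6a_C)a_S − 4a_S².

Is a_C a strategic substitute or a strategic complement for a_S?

strategic complements

Expanding Crestline's payoff: 63a_C + 6a_Sa_C − 4a_C².
∂π/∂a_C = 63 + 6a_S − 8a_C = 0, so a_C = 7.875 + 0.75a_S.
The best-response slope da_C/da_S = 0.75 > 0: the reaction function is upward-sloping, so the choices are strategic complements.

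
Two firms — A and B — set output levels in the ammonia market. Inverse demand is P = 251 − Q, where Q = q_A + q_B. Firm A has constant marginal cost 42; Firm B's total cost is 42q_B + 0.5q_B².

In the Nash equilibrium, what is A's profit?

6988.96

Firm A's profit: π = q_A(251 − (q_A + q_B)) − 42q_A.
∂π/∂q_A = 209 − 2q_A − q_B = 0, so q_A = 104.5 − 0.5q_B.
For B: ∂π/∂q_B = 209 − 3q_B − q_A = 0 ⇒ q_B = 209/3 − (1/3)q_A.
Solving the two reaction functions simultaneously: (1 − (−0.5)(−1/3))q_A = 104.5 − 0.5·(209/3), so (5/6)q_A = 209/3 and q_A = 83.6.
Then q_B = 209/3 − (1/3)·83.6 = 41.8.
Price P = 251 − 125.4 = 125.6.
A's profit: (125.6 − 42)·83.6 = 6988.96.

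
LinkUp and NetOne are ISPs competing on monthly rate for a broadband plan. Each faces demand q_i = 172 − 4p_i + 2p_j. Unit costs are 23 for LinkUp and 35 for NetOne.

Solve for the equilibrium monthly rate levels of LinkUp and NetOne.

LinkUp's profit: π = (p_{LinkUp} − 23)(172 − 4p_{LinkUp} + 2p_{NetOne}).
∂π/∂p_{LinkUp} = 264 − 8p_{LinkUp} + 2p_{NetOne} = 0 ⇒ p_{LinkUp} = 33 + 0.25p_{NetOne}.
Similarly p_{NetOne} = 39 + 0.25p_{LinkUp}.
Substituting the second reaction function into the first: p_{LinkUp} = 33 + 0.25(39 + 0.25p_{LinkUp}), which gives 0.9375p_{LinkUp} = 42.75 ⇒ p_{LinkUp} = 45.6.
Then p_{NetOne} = 39 + 0.25·45.6 = 50.4.

45.6, 50.4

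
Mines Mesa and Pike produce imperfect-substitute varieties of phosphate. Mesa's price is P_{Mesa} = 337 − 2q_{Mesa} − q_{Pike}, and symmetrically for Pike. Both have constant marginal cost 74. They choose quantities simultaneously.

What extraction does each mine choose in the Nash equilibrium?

52.6

Mine Mesa's profit: π = q_{Mesa}(337 − 2q_{Mesa} − q_{Pike}) − 74q_{Mesa}.
∂π/∂q_{Mesa} = 263 − 4q_{Mesa} − q_{Pike} = 0 ⇒ q_{Mesa} = 65.75 − 0.25q_{Pike}.
Setting q_{Mesa} = q_{Pike} in the reaction function: q_{Mesa} = 65.75 − 0.25q_{Mesa}, so q_{Mesa} = 65.75 / 1.25 = 52.6.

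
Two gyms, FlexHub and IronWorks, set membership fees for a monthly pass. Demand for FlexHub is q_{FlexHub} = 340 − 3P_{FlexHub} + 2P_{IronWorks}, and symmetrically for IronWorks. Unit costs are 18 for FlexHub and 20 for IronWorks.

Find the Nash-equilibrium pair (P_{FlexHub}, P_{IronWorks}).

FlexHub's profit: π = (P_{FlexHub} − 18)(340 − 3P_{FlexHub} + 2P_{IronWorks}).
∂π/∂P_{FlexHub} = 394 − 6P_{FlexHub} + 2P_{IronWorks} = 0 ⇒ P_{FlexHub} = 197/3 + (1/3)P_{IronWorks}.
Similarly P_{IronWorks} = 200/3 + (1/3)P_{FlexHub}.
Plugging P_{IronWorks} into FlexHub's best response: P_{FlexHub} = 197/3 + (1/3)(200/3 + (1/3)P_{FlexHub}) ⇒ (8/9)P_{FlexHub} = 791/9, so P_{FlexHub} = 98.875.
Then P_{IronWorks} = 200/3 + (1/3)·98.875 = 99.625.

98.875, 99.625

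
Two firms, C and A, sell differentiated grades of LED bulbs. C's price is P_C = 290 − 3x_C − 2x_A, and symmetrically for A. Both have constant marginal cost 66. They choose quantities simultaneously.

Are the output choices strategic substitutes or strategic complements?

strategic substitutes

Firm C's profit: π = x_C(290 − 3x_C − 2x_A) − 66x_C.
∂π/∂x_C = 224 − 6x_C − 2x_A = 0 ⇒ x_C = 112/3 − (1/3)x_A.
The best-response slope dx_C/dx_A = −1/3 < 0: the reaction function is downward-sloping, so the choices are strategic substitutes.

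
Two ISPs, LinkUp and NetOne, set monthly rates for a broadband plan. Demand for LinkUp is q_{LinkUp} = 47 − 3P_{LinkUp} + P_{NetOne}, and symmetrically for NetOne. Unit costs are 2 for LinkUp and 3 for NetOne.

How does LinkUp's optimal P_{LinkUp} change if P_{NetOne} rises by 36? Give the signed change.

LinkUp's profit: π = (P_{LinkUp} − 2)(47 − 3P_{LinkUp} + P_{NetOne}).
∂π/∂P_{LinkUp} = 53 − 6P_{LinkUp} + P_{NetOne} = 0 ⇒ P_{LinkUp} = 53/6 + (1/6)P_{NetOne}.
The reaction-function slope is 1/6, so a 36-unit rise in P_{NetOne} moves P_{LinkUp} by 1/6 × 36 = 6. LinkUp's best response rises — the actions are strategic complements.

6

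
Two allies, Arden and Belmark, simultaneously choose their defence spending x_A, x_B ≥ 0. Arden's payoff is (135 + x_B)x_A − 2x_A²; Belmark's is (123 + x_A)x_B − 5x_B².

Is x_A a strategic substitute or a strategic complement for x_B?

strategic complements

Expanding Arden's payoff: 135x_A + x_Bx_A − 2x_A².
∂π/∂x_A = 135 + x_B − 4x_A = 0, so x_A = 33.75 + 0.25x_B.
The best-response slope dx_A/dx_B = 0.25 > 0: the reaction function is upward-sloping, so the choices are strategic complements.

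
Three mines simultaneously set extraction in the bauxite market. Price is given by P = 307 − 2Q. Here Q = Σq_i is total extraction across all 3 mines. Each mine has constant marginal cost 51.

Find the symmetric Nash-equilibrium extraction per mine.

A representative mine's profit is π_i = q_i(307 − 2Q) − 51q_i, with Q = q_i + Σ_{j≠i} q_j.
First-order condition: 256 − 4q_i − 2Σ_{j≠i} q_j = 0.
In a symmetric equilibrium every mine chooses the same q, so Σ_{j≠i} q_j = 2q. The condition becomes 256 − 8q = 0, giving q = 256/8 = 32.

32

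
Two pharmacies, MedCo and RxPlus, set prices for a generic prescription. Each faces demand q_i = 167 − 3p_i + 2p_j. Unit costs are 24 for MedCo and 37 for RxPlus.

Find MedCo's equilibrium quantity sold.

114.5625

MedCo's profit: π = (p_{MedCo} − 24)(167 − 3p_{MedCo} + 2p_{RxPlus}).
∂π/∂p_{MedCo} = 239 − 6p_{MedCo} + 2p_{RxPlus} = 0 ⇒ p_{MedCo} = 239/6 + (1/3)p_{RxPlus}.
Similarly p_{RxPlus} = 139/3 + (1/3)p_{MedCo}.
Solving the two reaction functions simultaneously: (1 − (1/3)(1/3))p_{MedCo} = 239/6 + (1/3)·(139/3), so (8/9)p_{MedCo} = 995/18 and p_{MedCo} = 62.1875.
Then p_{RxPlus} = 139/3 + (1/3)·62.1875 = 67.0625.
q_{MedCo} = 167 − 3·62.1875 + 2·67.0625 = 114.5625.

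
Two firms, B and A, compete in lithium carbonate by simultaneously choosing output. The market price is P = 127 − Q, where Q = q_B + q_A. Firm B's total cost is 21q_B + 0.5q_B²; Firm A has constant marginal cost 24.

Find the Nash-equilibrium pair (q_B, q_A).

21.8, 40.6

Firm B's profit: π = q_B(127 − (q_B + q_A)) − 21q_B − 0.5q_B².
∂π/∂q_B = 106 − 3q_B − q_A = 0, so q_B = 106/3 − (1/3)q_A.
For A: ∂π/∂q_A = 103 − 2q_A − q_B = 0 ⇒ q_A = 51.5 − 0.5q_B.
Plugging q_A into B's best response: q_B = 106/3 − (1/3)(51.5 − 0.5q_B) ⇒ (5/6)q_B = 109/6, so q_B = 21.8.
Then q_A = 51.5 − 0.5·21.8 = 40.6.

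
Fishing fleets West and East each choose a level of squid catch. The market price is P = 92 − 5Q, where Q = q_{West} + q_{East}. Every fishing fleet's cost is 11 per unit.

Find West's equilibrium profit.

Fishing fleet West's profit: π = q_{West}(92 − 5(q_{West} + q_{East})) − 11q_{West}.
∂π/∂q_{West} = 81 − 10q_{West} − 5q_{East} = 0, so q_{West} = 8.1 − 0.5q_{East}.
By symmetry q_{East} = q_{West}; substituting into the reaction function, 1.5q_{West} = 8.1 and q_{West} = 5.4.
Price P = 92 − 5·10.8 = 38.
West's profit: (38 − 11)·5.4 = 145.8.

145.8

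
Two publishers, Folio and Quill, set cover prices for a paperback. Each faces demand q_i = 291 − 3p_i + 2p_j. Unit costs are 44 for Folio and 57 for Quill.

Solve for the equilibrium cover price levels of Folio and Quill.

108.1875, 113.0625

Folio's profit: π = (p_{Folio} − 44)(291 − 3p_{Folio} + 2p_{Quill}).
∂π/∂p_{Folio} = 423 − 6p_{Folio} + 2p_{Quill} = 0 ⇒ p_{Folio} = 70.5 + (1/3)p_{Quill}.
Similarly p_{Quill} = 77 + (1/3)p_{Folio}.
Plugging p_{Quill} into Folio's best response: p_{Folio} = 70.5 + (1/3)(77 + (1/3)p_{Folio}) ⇒ (8/9)p_{Folio} = 577/6, so p_{Folio} = 108.1875.
Then p_{Quill} = 77 + (1/3)·108.1875 = 113.0625.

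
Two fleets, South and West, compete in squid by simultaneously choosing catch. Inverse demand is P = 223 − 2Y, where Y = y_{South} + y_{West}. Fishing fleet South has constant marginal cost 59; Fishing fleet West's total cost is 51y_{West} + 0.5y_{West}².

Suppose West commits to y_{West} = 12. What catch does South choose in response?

35

Fishing fleet South's profit: π = y_{South}(223 − 2(y_{South} + y_{West})) − 59y_{South}.
∂π/∂y_{South} = 164 − 4y_{South} − 2y_{West} = 0, so y_{South} = 41 − 0.5y_{West}.
At y_{West} = 12: y_{South} = 41 − 0.5·12 = 35.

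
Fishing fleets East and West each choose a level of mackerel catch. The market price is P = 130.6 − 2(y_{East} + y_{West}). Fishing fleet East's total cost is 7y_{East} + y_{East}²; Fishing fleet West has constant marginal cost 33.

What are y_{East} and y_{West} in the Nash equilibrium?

Fishing fleet East's profit: π = y_{East}(130.6 − 2(y_{East} + y_{West})) − 7y_{East} − y_{East}².
∂π/∂y_{East} = 123.6 − 6y_{East} − 2y_{West} = 0, so y_{East} = 20.6 − (1/3)y_{West}.
For West: ∂π/∂y_{West} = 97.6 − 4y_{West} − 2y_{East} = 0 ⇒ y_{West} = 24.4 − 0.5y_{East}.
Solving the two reaction functions simultaneously: (1 − (−1/3)(−0.5))y_{East} = 20.6 − (1/3)·24.4, so (5/6)y_{East} = 187/15 and y_{East} = 14.96.
Then y_{West} = 24.4 − 0.5·14.96 = 16.92.

14.96, 16.92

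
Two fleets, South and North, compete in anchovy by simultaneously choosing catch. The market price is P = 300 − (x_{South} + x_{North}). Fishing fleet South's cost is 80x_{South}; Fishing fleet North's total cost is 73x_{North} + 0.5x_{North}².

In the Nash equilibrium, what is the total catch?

Fishing fleet South's profit: π = x_{South}(300 − (x_{South} + x_{North})) − 80x_{South}.
∂π/∂x_{South} = 220 − 2x_{South} − x_{North} = 0, so x_{South} = 110 − 0.5x_{North}.
For North: ∂π/∂x_{North} = 227 − 3x_{North} − x_{South} = 0 ⇒ x_{North} = 227/3 − (1/3)x_{South}.
Substituting the second reaction function into the first: x_{South} = 110 − 0.5(227/3 − (1/3)x_{South}), which gives (5/6)x_{South} = 433/6 ⇒ x_{South} = 86.6.
Then x_{North} = 227/3 − (1/3)·86.6 = 46.8.
Total catch: 86.6 + 46.8 = 133.4.

133.4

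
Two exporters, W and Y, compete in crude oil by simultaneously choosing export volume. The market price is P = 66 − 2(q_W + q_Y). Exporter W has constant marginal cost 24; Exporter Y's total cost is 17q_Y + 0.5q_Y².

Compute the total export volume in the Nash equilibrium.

14

Exporter W's profit: π = q_W(66 − 2(q_W + q_Y)) − 24q_W.
∂π/∂q_W = 42 − 4q_W − 2q_Y = 0, so q_W = 10.5 − 0.5q_Y.
For Y: ∂π/∂q_Y = 49 − 5q_Y − 2q_W = 0 ⇒ q_Y = 9.8 − 0.4q_W.
Substituting the second reaction function into the first: q_W = 10.5 − 0.5(9.8 − 0.4q_W), which gives 0.8q_W = 5.6 ⇒ q_W = 7.
Then q_Y = 9.8 − 0.4·7 = 7.
Total export volume: 7 + 7 = 14.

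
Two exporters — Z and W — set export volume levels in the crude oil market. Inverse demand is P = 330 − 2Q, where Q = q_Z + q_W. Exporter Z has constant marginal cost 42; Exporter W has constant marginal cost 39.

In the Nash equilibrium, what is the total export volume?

Exporter Z's profit: π = q_Z(330 − 2(q_Z + q_W)) − 42q_Z.
∂π/∂q_Z = 288 − 4q_Z − 2q_W = 0, so q_Z = 72 − 0.5q_W.
By the same steps for W: q_W = 72.75 − 0.5q_Z.
Substituting the second reaction function into the first: q_Z = 72 − 0.5(72.75 − 0.5q_Z), which gives 0.75q_Z = 35.625 ⇒ q_Z = 47.5.
Then q_W = 72.75 − 0.5·47.5 = 49.
Total export volume: 47.5 + 49 = 96.5.

96.5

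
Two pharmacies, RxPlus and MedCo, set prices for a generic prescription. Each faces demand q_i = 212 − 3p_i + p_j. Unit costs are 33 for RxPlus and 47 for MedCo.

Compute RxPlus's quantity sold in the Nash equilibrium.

91.2

RxPlus's profit: π = (p_{RxPlus} − 33)(212 − 3p_{RxPlus} + p_{MedCo}).
∂π/∂p_{RxPlus} = 311 − 6p_{RxPlus} + p_{MedCo} = 0 ⇒ p_{RxPlus} = 311/6 + (1/6)p_{MedCo}.
Similarly p_{MedCo} = 353/6 + (1/6)p_{RxPlus}.
Solving the two reaction functions simultaneously: (1 − (1/6)(1/6))p_{RxPlus} = 311/6 + (1/6)·(353/6), so (35/36)p_{RxPlus} = 2219/36 and p_{RxPlus} = 63.4.
Then p_{MedCo} = 353/6 + (1/6)·63.4 = 69.4.
q_{RxPlus} = 212 − 3·63.4 + 69.4 = 91.2.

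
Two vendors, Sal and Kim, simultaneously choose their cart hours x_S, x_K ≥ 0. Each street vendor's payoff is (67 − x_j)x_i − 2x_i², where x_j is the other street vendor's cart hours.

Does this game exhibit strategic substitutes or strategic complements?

strategic substitutes

Sal's payoff is (67 − x_K)x_S − 2x_S².
∂π/∂x_S = 67 − x_K − 4x_S = 0, so x_S = 16.75 − 0.25x_K.
The best-response slope dx_S/dx_K = −0.25 < 0: the reaction function is downward-sloping, so the choices are strategic substitutes.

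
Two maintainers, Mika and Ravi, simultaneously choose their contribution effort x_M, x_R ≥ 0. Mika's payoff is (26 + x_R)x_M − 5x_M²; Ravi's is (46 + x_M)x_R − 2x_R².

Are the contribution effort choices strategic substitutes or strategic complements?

strategic complements

Expanding Mika's payoff: 26x_M + x_Rx_M − 5x_M².
∂π/∂x_M = 26 + x_R − 10x_M = 0, so x_M = 2.6 + 0.1x_R.
The best-response slope dx_M/dx_R = 0.1 > 0: the reaction function is upward-sloping, so the choices are strategic complements.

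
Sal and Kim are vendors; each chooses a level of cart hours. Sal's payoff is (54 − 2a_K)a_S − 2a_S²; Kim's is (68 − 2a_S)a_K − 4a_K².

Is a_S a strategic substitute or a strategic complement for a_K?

Expanding Sal's payoff: 54a_S − 2a_Ka_S − 2a_S².
∂π/∂a_S = 54 − 2a_K − 4a_S = 0, so a_S = 13.5 − 0.5a_K.
The best-response slope da_S/da_K = −0.5 < 0: the reaction function is downward-sloping, so the choices are strategic substitutes.

strategic substitutes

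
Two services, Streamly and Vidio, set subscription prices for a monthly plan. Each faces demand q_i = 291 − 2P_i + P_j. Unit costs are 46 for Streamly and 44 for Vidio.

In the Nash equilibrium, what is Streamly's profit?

Streamly's profit: π = (P_{Streamly} − 46)(291 − 2P_{Streamly} + P_{Vidio}).
∂π/∂P_{Streamly} = 383 − 4P_{Streamly} + P_{Vidio} = 0 ⇒ P_{Streamly} = 95.75 + 0.25P_{Vidio}.
Similarly P_{Vidio} = 94.75 + 0.25P_{Streamly}.
Plugging P_{Vidio} into Streamly's best response: P_{Streamly} = 95.75 + 0.25(94.75 + 0.25P_{Streamly}) ⇒ 0.9375P_{Streamly} = 119.4375, so P_{Streamly} = 127.4.
Then P_{Vidio} = 94.75 + 0.25·127.4 = 126.6.
q_{Streamly} = 291 − 2·127.4 + 126.6 = 162.8.
Profit = (127.4 − 46)·162.8 = 13251.92.

13251.92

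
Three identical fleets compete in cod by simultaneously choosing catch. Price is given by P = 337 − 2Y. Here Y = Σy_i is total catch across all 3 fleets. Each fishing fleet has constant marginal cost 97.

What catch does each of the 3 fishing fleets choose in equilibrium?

A representative fishing fleet's profit is π_i = y_i(337 − 2Y) − 97y_i, with Y = y_i + Σ_{j≠i} y_j.
First-order condition: 240 − 4y_i − 2Σ_{j≠i} y_j = 0.
Imposing symmetry (y_j = y for all j) turns Σ_{j≠i} y_j into 2y, so 240 = 8y and y = 30.

30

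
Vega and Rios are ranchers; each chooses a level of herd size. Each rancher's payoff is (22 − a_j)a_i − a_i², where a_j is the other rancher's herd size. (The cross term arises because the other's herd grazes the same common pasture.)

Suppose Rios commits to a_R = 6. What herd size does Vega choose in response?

8

Vega's payoff is (22 − a_R)a_V − a_V².
∂π/∂a_V = 22 − a_R − 2a_V = 0, so a_V = 11 − 0.5a_R.
At a_R = 6: a_V = 11 − 0.5·6 = 8.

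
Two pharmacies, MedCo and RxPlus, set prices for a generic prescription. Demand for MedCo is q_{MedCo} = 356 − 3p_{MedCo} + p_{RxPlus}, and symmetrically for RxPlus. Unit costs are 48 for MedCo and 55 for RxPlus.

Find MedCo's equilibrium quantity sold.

157.8

MedCo's profit: π = (p_{MedCo} − 48)(356 − 3p_{MedCo} + p_{RxPlus}).
∂π/∂p_{MedCo} = 500 − 6p_{MedCo} + p_{RxPlus} = 0 ⇒ p_{MedCo} = 250/3 + (1/6)p_{RxPlus}.
Similarly p_{RxPlus} = 521/6 + (1/6)p_{MedCo}.
Solving the two reaction functions simultaneously: (1 − (1/6)(1/6))p_{MedCo} = 250/3 + (1/6)·(521/6), so (35/36)p_{MedCo} = 3521/36 and p_{MedCo} = 100.6.
Then p_{RxPlus} = 521/6 + (1/6)·100.6 = 103.6.
q_{MedCo} = 356 − 3·100.6 + 103.6 = 157.8.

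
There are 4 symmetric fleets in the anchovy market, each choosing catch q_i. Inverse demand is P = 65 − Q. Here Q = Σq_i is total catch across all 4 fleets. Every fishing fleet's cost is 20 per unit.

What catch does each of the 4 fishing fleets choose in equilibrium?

A representative fishing fleet's profit is π_i = q_i(65 − Q) − 20q_i, with Q = q_i + Σ_{j≠i} q_j.
First-order condition: 45 − 2q_i − Σ_{j≠i} q_j = 0.
With identical fishing fleets, set every q_j = q: then 45 − 2q − 3q = 0, i.e. q = 45/5 = 9.

9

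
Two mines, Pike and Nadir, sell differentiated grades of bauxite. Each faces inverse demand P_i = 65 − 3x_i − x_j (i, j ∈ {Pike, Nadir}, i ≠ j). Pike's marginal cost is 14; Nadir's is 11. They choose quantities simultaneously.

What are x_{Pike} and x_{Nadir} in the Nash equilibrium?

7.2, 7.8

Mine Pike's profit: π = x_{Pike}(65 − 3x_{Pike} − x_{Nadir}) − 14x_{Pike}.
∂π/∂x_{Pike} = 51 − 6x_{Pike} − x_{Nadir} = 0 ⇒ x_{Pike} = 8.5 − (1/6)x_{Nadir}.
Similarly x_{Nadir} = 9 − (1/6)x_{Pike}.
Substituting the second reaction function into the first: x_{Pike} = 8.5 − (1/6)(9 − (1/6)x_{Pike}), which gives (35/36)x_{Pike} = 7 ⇒ x_{Pike} = 7.2.
Then x_{Nadir} = 9 − (1/6)·7.2 = 7.8.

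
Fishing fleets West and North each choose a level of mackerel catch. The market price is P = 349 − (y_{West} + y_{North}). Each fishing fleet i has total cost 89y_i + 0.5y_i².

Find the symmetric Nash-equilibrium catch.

Fishing fleet West's profit: π = y_{West}(349 − (y_{West} + y_{North})) − 89y_{West} − 0.5y_{West}².
∂π/∂y_{West} = 260 − 3y_{West} − y_{North} = 0, so y_{West} = 260/3 − (1/3)y_{North}.
Setting y_{West} = y_{North} in the reaction function: y_{West} = 260/3 − (1/3)y_{West}, so y_{West} = (260/3) / (4/3) = 65.

65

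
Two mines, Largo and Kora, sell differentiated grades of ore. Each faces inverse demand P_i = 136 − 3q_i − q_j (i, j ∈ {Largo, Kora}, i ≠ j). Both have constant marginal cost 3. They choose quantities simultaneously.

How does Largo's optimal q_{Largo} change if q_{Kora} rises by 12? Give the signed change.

Mine Largo's profit: π = q_{Largo}(136 − 3q_{Largo} − q_{Kora}) − 3q_{Largo}.
∂π/∂q_{Largo} = 133 − 6q_{Largo} − q_{Kora} = 0 ⇒ q_{Largo} = 133/6 − (1/6)q_{Kora}.
The reaction-function slope is −1/6, so a 12-unit rise in q_{Kora} moves q_{Largo} by −1/6 × 12 = −2. Largo's best response falls — the actions are strategic substitutes.

-2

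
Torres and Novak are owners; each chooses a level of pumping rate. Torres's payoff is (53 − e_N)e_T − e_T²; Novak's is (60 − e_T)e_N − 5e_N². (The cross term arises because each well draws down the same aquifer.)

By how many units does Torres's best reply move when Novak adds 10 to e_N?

-5

Expanding Torres's payoff: 53e_T − e_Ne_T − e_T².
∂π/∂e_T = 53 − e_N − 2e_T = 0, so e_T = 26.5 − 0.5e_N.
The reaction-function slope is −0.5, so a 10-unit rise in e_N moves e_T by −0.5 × 10 = −5. Torres's best response falls — the actions are strategic substitutes.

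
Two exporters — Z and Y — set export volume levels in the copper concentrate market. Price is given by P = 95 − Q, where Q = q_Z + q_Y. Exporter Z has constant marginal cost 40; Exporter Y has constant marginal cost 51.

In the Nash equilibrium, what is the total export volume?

Exporter Z's profit: π = q_Z(95 − (q_Z + q_Y)) − 40q_Z.
∂π/∂q_Z = 55 − 2q_Z − q_Y = 0, so q_Z = 27.5 − 0.5q_Y.
By the same steps for Y: q_Y = 22 − 0.5q_Z.
Substituting the second reaction function into the first: q_Z = 27.5 − 0.5(22 − 0.5q_Z), which gives 0.75q_Z = 16.5 ⇒ q_Z = 22.
Then q_Y = 22 − 0.5·22 = 11.
Total export volume: 22 + 11 = 33.

33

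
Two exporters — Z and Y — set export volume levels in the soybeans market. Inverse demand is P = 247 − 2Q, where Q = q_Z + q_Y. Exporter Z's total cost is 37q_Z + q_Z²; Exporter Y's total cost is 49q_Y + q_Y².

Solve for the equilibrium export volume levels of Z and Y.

27, 24

Exporter Z's profit: π = q_Z(247 − 2(q_Z + q_Y)) − 37q_Z − q_Z².
∂π/∂q_Z = 210 − 6q_Z − 2q_Y = 0, so q_Z = 35 − (1/3)q_Y.
By the same steps for Y: q_Y = 33 − (1/3)q_Z.
Solving the two reaction functions simultaneously: (1 − (−1/3)(−1/3))q_Z = 35 − (1/3)·33, so (8/9)q_Z = 24 and q_Z = 27.
Then q_Y = 33 − (1/3)·27 = 24.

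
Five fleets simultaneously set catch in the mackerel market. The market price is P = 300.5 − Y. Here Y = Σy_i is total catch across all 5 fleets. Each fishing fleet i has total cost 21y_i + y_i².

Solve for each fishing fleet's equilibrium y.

A representative fishing fleet's profit is π_i = y_i(300.5 − Y) − 21y_i − y_i², with Y = y_i + Σ_{j≠i} y_j.
First-order condition: 279.5 − 4y_i − Σ_{j≠i} y_j = 0.
Imposing symmetry (y_j = y for all j) turns Σ_{j≠i} y_j into 4y, so 279.5 = 8y and y = 34.9375.

34.9375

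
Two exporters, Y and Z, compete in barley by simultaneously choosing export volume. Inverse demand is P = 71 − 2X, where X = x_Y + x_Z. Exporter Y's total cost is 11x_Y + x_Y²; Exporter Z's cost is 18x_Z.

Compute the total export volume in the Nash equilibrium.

Exporter Y's profit: π = x_Y(71 − 2(x_Y + x_Z)) − 11x_Y − x_Y².
∂π/∂x_Y = 60 − 6x_Y − 2x_Z = 0, so x_Y = 10 − (1/3)x_Z.
For Z: ∂π/∂x_Z = 53 − 4x_Z − 2x_Y = 0 ⇒ x_Z = 13.25 − 0.5x_Y.
Substituting the second reaction function into the first: x_Y = 10 − (1/3)(13.25 − 0.5x_Y), which gives (5/6)x_Y = 67/12 ⇒ x_Y = 6.7.
Then x_Z = 13.25 − 0.5·6.7 = 9.9.
Total export volume: 6.7 + 9.9 = 16.6.

16.6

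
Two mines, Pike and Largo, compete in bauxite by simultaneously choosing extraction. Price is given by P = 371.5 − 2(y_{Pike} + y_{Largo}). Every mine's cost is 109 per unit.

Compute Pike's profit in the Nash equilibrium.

Mine Pike's profit: π = y_{Pike}(371.5 − 2(y_{Pike} + y_{Largo})) − 109y_{Pike}.
∂π/∂y_{Pike} = 262.5 − 4y_{Pike} − 2y_{Largo} = 0, so y_{Pike} = 65.625 − 0.5y_{Largo}.
The game is symmetric, so in equilibrium y_{Largo} = y_{Pike}: the reaction function gives 1.5y_{Pike} = 65.625, hence y_{Pike} = 43.75.
Price P = 371.5 − 2·87.5 = 196.5.
Pike's profit: (196.5 − 109)·43.75 = 3828.125.

3828.125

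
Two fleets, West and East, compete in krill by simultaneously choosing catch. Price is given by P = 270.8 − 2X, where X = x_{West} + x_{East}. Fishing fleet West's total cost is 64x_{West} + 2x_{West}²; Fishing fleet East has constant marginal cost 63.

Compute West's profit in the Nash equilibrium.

Fishing fleet West's profit: π = x_{West}(270.8 − 2(x_{West} + x_{East})) − 64x_{West} − 2x_{West}².
∂π/∂x_{West} = 206.8 − 8x_{West} − 2x_{East} = 0, so x_{West} = 25.85 − 0.25x_{East}.
For East: ∂π/∂x_{East} = 207.8 − 4x_{East} − 2x_{West} = 0 ⇒ x_{East} = 51.95 − 0.5x_{West}.
Substituting the second reaction function into the first: x_{West} = 25.85 − 0.25(51.95 − 0.5x_{West}), which gives 0.875x_{West} = 12.8625 ⇒ x_{West} = 14.7.
Then x_{East} = 51.95 − 0.5·14.7 = 44.6.
Price P = 270.8 − 2·59.3 = 152.2.
West's profit: (152.2 − 64)·14.7 − 2(14.7)² = 864.36.

864.36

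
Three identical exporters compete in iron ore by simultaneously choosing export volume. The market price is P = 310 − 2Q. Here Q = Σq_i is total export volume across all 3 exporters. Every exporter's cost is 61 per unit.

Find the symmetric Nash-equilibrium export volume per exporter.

31.125

A representative exporter's profit is π_i = q_i(310 − 2Q) − 61q_i, with Q = q_i + Σ_{j≠i} q_j.
First-order condition: 249 − 4q_i − 2Σ_{j≠i} q_j = 0.
In a symmetric equilibrium every exporter chooses the same q, so Σ_{j≠i} q_j = 2q. The condition becomes 249 − 8q = 0, giving q = 249/8 = 31.125.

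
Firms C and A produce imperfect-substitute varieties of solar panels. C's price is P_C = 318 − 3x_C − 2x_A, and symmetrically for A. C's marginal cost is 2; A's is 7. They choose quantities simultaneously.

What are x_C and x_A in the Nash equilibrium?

39.8125, 38.5625

Firm C's profit: π = x_C(318 − 3x_C − 2x_A) − 2x_C.
∂π/∂x_C = 316 − 6x_C − 2x_A = 0 ⇒ x_C = 158/3 − (1/3)x_A.
Similarly x_A = 311/6 − (1/3)x_C.
Plugging x_A into C's best response: x_C = 158/3 − (1/3)(311/6 − (1/3)x_C) ⇒ (8/9)x_C = 637/18, so x_C = 39.8125.
Then x_A = 311/6 − (1/3)·39.8125 = 38.5625.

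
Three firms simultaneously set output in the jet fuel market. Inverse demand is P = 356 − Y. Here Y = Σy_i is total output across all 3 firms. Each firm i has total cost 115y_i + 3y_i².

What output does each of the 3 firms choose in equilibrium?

24.1

A representative firm's profit is π_i = y_i(356 − Y) − 115y_i − 3y_i², with Y = y_i + Σ_{j≠i} y_j.
First-order condition: 241 − 8y_i − Σ_{j≠i} y_j = 0.
In a symmetric equilibrium every firm chooses the same y, so Σ_{j≠i} y_j = 2y. The condition becomes 241 − 10y = 0, giving y = 241/10 = 24.1.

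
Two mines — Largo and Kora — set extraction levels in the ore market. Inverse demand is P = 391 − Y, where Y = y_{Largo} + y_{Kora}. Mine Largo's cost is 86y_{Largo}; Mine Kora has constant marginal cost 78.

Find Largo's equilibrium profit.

Mine Largo's profit: π = y_{Largo}(391 − (y_{Largo} + y_{Kora})) − 86y_{Largo}.
∂π/∂y_{Largo} = 305 − 2y_{Largo} − y_{Kora} = 0, so y_{Largo} = 152.5 − 0.5y_{Kora}.
By the same steps for Kora: y_{Kora} = 156.5 − 0.5y_{Largo}.
Substituting the second reaction function into the first: y_{Largo} = 152.5 − 0.5(156.5 − 0.5y_{Largo}), which gives 0.75y_{Largo} = 74.25 ⇒ y_{Largo} = 99.
Then y_{Kora} = 156.5 − 0.5·99 = 107.
Price P = 391 − 206 = 185.
Largo's profit: (185 − 86)·99 = 9801.

9801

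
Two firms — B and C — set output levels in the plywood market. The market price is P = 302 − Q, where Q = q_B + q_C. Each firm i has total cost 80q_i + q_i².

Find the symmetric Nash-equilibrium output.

44.4

Firm B's profit: π = q_B(302 − (q_B + q_C)) − 80q_B − q_B².
∂π/∂q_B = 222 − 4q_B − q_C = 0, so q_B = 55.5 − 0.25q_C.
By symmetry q_C = q_B; substituting into the reaction function, 1.25q_B = 55.5 and q_B = 44.4.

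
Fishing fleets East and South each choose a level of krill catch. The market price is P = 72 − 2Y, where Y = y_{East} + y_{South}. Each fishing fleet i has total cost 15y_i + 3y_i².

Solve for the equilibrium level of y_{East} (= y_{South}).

4.75

Fishing fleet East's profit: π = y_{East}(72 − 2(y_{East} + y_{South})) − 15y_{East} − 3y_{East}².
∂π/∂y_{East} = 57 − 10y_{East} − 2y_{South} = 0, so y_{East} = 5.7 − 0.2y_{South}.
By symmetry y_{South} = y_{East}; substituting into the reaction function, 1.2y_{East} = 5.7 and y_{East} = 4.75.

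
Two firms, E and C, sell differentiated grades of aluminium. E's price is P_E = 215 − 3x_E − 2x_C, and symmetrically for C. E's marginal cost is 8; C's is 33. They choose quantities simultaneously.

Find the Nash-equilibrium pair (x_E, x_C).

27.4375, 21.1875

Firm E's profit: π = x_E(215 − 3x_E − 2x_C) − 8x_E.
∂π/∂x_E = 207 − 6x_E − 2x_C = 0 ⇒ x_E = 34.5 − (1/3)x_C.
Similarly x_C = 91/3 − (1/3)x_E.
Solving the two reaction functions simultaneously: (1 − (−1/3)(−1/3))x_E = 34.5 − (1/3)·(91/3), so (8/9)x_E = 439/18 and x_E = 27.4375.
Then x_C = 91/3 − (1/3)·27.4375 = 21.1875.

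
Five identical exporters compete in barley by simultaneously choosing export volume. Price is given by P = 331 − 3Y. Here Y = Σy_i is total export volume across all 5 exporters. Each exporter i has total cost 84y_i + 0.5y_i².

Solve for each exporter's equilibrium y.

13

A representative exporter's profit is π_i = y_i(331 − 3Y) − 84y_i − 0.5y_i², with Y = y_i + Σ_{j≠i} y_j.
First-order condition: 247 − 7y_i − 3Σ_{j≠i} y_j = 0.
With identical exporters, set every y_j = y: then 247 − 7y − 12y = 0, i.e. y = 247/19 = 13.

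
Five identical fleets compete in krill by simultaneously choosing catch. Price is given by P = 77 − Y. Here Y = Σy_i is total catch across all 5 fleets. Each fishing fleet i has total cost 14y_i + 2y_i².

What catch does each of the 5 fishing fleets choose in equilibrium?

A representative fishing fleet's profit is π_i = y_i(77 − Y) − 14y_i − 2y_i², with Y = y_i + Σ_{j≠i} y_j.
First-order condition: 63 − 6y_i − Σ_{j≠i} y_j = 0.
With identical fishing fleets, set every y_j = y: then 63 − 6y − 4y = 0, i.e. y = 63/10 = 6.3.

6.3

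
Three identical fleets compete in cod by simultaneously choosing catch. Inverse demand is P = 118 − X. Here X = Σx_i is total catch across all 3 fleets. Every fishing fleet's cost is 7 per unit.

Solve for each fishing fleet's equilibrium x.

27.75

A representative fishing fleet's profit is π_i = x_i(118 − X) − 7x_i, with X = x_i + Σ_{j≠i} x_j.
First-order condition: 111 − 2x_i − Σ_{j≠i} x_j = 0.
In a symmetric equilibrium every fishing fleet chooses the same x, so Σ_{j≠i} x_j = 2x. The condition becomes 111 − 4x = 0, giving x = 111/4 = 27.75.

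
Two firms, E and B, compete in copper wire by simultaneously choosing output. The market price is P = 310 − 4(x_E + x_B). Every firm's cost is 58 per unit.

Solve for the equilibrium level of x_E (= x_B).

21

Firm E's profit: π = x_E(310 − 4(x_E + x_B)) − 58x_E.
∂π/∂x_E = 252 − 8x_E − 4x_B = 0, so x_E = 31.5 − 0.5x_B.
The game is symmetric, so in equilibrium x_B = x_E: the reaction function gives 1.5x_E = 31.5, hence x_E = 21.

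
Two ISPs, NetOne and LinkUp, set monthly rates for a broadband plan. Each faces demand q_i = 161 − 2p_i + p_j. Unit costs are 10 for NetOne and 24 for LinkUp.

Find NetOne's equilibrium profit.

NetOne's profit: π = (p_{NetOne} − 10)(161 − 2p_{NetOne} + p_{LinkUp}).
∂π/∂p_{NetOne} = 181 − 4p_{NetOne} + p_{LinkUp} = 0 ⇒ p_{NetOne} = 45.25 + 0.25p_{LinkUp}.
Similarly p_{LinkUp} = 52.25 + 0.25p_{NetOne}.
Plugging p_{LinkUp} into NetOne's best response: p_{NetOne} = 45.25 + 0.25(52.25 + 0.25p_{NetOne}) ⇒ 0.9375p_{NetOne} = 58.3125, so p_{NetOne} = 62.2.
Then p_{LinkUp} = 52.25 + 0.25·62.2 = 67.8.
q_{NetOne} = 161 − 2·62.2 + 67.8 = 104.4.
Profit = (62.2 − 10)·104.4 = 5449.68.

5449.68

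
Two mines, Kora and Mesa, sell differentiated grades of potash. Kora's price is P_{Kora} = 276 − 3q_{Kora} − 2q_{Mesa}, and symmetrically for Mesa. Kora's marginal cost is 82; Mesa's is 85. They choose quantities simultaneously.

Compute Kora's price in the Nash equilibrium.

155.3125

Mine Kora's profit: π = q_{Kora}(276 − 3q_{Kora} − 2q_{Mesa}) − 82q_{Kora}.
∂π/∂q_{Kora} = 194 − 6q_{Kora} − 2q_{Mesa} = 0 ⇒ q_{Kora} = 97/3 − (1/3)q_{Mesa}.
Similarly q_{Mesa} = 191/6 − (1/3)q_{Kora}.
Substituting the second reaction function into the first: q_{Kora} = 97/3 − (1/3)(191/6 − (1/3)q_{Kora}), which gives (8/9)q_{Kora} = 391/18 ⇒ q_{Kora} = 24.4375.
Then q_{Mesa} = 191/6 − (1/3)·24.4375 = 23.6875.
P_{Kora} = 276 − 3·24.4375 − 2·23.6875 = 155.3125.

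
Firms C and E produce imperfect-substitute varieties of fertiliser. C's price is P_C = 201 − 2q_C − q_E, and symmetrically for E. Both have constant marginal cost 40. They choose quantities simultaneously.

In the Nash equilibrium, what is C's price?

Firm C's profit: π = q_C(201 − 2q_C − q_E) − 40q_C.
∂π/∂q_C = 161 − 4q_C − q_E = 0 ⇒ q_C = 40.25 − 0.25q_E.
By symmetry q_E = q_C; substituting into the reaction function, 1.25q_C = 40.25 and q_C = 32.2.
P_C = 201 − 2·32.2 − 32.2 = 104.4.

104.4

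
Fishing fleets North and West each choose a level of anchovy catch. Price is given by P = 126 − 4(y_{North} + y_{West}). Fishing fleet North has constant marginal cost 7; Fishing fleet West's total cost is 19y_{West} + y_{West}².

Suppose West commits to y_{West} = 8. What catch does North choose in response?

10.875

Fishing fleet North's profit: π = y_{North}(126 − 4(y_{North} + y_{West})) − 7y_{North}.
∂π/∂y_{North} = 119 − 8y_{North} − 4y_{West} = 0, so y_{North} = 14.875 − 0.5y_{West}.
At y_{West} = 8: y_{North} = 14.875 − 0.5·8 = 10.875.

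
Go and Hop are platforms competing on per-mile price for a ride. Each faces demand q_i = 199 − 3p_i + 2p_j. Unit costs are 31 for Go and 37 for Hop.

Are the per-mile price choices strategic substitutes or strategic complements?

strategic complements

Go's profit: π = (p_{Go} − 31)(199 − 3p_{Go} + 2p_{Hop}).
∂π/∂p_{Go} = 292 − 6p_{Go} + 2p_{Hop} = 0 ⇒ p_{Go} = 146/3 + (1/3)p_{Hop}.
The best-response slope dp_{Go}/dp_{Hop} = 1/3 > 0: the reaction function is upward-sloping, so the choices are strategic complements.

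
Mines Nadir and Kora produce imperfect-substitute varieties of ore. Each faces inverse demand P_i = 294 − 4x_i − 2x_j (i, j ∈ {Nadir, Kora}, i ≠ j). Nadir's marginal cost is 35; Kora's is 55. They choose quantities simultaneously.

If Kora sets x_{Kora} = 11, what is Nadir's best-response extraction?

Mine Nadir's profit: π = x_{Nadir}(294 − 4x_{Nadir} − 2x_{Kora}) − 35x_{Nadir}.
∂π/∂x_{Nadir} = 259 − 8x_{Nadir} − 2x_{Kora} = 0 ⇒ x_{Nadir} = 32.375 − 0.25x_{Kora}.
At x_{Kora} = 11: x_{Nadir} = 32.375 − 0.25·11 = 29.625.

29.625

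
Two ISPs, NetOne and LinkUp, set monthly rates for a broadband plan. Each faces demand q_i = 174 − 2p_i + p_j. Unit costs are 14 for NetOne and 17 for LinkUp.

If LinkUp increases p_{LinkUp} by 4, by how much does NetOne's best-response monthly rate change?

1

NetOne's profit: π = (p_{NetOne} − 14)(174 − 2p_{NetOne} + p_{LinkUp}).
∂π/∂p_{NetOne} = 202 − 4p_{NetOne} + p_{LinkUp} = 0 ⇒ p_{NetOne} = 50.5 + 0.25p_{LinkUp}.
The reaction-function slope is 0.25, so a 4-unit rise in p_{LinkUp} moves p_{NetOne} by 0.25 × 4 = 1. NetOne's best response rises — the actions are strategic complements.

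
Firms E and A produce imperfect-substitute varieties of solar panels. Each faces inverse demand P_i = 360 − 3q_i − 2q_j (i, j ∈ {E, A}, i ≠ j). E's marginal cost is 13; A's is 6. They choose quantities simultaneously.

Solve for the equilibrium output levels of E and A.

42.9375, 44.6875

Firm E's profit: π = q_E(360 − 3q_E − 2q_A) − 13q_E.
∂π/∂q_E = 347 − 6q_E − 2q_A = 0 ⇒ q_E = 347/6 − (1/3)q_A.
Similarly q_A = 59 − (1/3)q_E.
Solving the two reaction functions simultaneously: (1 − (−1/3)(−1/3))q_E = 347/6 − (1/3)·59, so (8/9)q_E = 229/6 and q_E = 42.9375.
Then q_A = 59 − (1/3)·42.9375 = 44.6875.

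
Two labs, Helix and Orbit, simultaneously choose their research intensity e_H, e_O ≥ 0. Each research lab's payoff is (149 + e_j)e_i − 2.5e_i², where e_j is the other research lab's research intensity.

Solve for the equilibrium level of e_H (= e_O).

37.25

Helix's payoff is (149 + e_O)e_H − 2.5e_H².
∂π/∂e_H = 149 + e_O − 5e_H = 0, so e_H = 29.8 + 0.2e_O.
Setting e_H = e_O in the reaction function: e_H = 29.8 + 0.2e_H, so e_H = 29.8 / 0.8 = 37.25.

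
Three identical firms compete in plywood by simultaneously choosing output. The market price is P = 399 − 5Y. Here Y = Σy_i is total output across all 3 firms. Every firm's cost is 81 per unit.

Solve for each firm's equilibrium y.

A representative firm's profit is π_i = y_i(399 − 5Y) − 81y_i, with Y = y_i + Σ_{j≠i} y_j.
First-order condition: 318 − 10y_i − 5Σ_{j≠i} y_j = 0.
In a symmetric equilibrium every firm chooses the same y, so Σ_{j≠i} y_j = 2y. The condition becomes 318 − 20y = 0, giving y = 318/20 = 15.9.

15.9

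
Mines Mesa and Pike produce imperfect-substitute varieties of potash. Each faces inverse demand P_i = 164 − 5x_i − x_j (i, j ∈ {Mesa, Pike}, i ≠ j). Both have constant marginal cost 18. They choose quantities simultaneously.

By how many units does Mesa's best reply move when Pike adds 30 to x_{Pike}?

Mine Mesa's profit: π = x_{Mesa}(164 − 5x_{Mesa} − x_{Pike}) − 18x_{Mesa}.
∂π/∂x_{Mesa} = 146 − 10x_{Mesa} − x_{Pike} = 0 ⇒ x_{Mesa} = 14.6 − 0.1x_{Pike}.
The reaction-function slope is −0.1, so a 30-unit rise in x_{Pike} moves x_{Mesa} by −0.1 × 30 = −3. Mesa's best response falls — the actions are strategic substitutes.

-3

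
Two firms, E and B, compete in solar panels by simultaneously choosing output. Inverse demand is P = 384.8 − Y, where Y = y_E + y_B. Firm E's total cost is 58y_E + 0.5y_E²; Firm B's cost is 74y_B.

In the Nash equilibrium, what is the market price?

195.12

Firm E's profit: π = y_E(384.8 − (y_E + y_B)) − 58y_E − 0.5y_E².
∂π/∂y_E = 326.8 − 3y_E − y_B = 0, so y_E = 1634/15 − (1/3)y_B.
For B: ∂π/∂y_B = 310.8 − 2y_B − y_E = 0 ⇒ y_B = 155.4 − 0.5y_E.
Plugging y_B into E's best response: y_E = 1634/15 − (1/3)(155.4 − 0.5y_E) ⇒ (5/6)y_E = 857/15, so y_E = 68.56.
Then y_B = 155.4 − 0.5·68.56 = 121.12.
Equilibrium price: P = 384.8 − 189.68 = 195.12.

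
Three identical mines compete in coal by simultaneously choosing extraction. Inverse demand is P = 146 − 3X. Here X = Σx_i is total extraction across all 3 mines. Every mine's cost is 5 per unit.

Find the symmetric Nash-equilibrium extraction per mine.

A representative mine's profit is π_i = x_i(146 − 3X) − 5x_i, with X = x_i + Σ_{j≠i} x_j.
First-order condition: 141 − 6x_i − 3Σ_{j≠i} x_j = 0.
In a symmetric equilibrium every mine chooses the same x, so Σ_{j≠i} x_j = 2x. The condition becomes 141 − 12x = 0, giving x = 141/12 = 11.75.

11.75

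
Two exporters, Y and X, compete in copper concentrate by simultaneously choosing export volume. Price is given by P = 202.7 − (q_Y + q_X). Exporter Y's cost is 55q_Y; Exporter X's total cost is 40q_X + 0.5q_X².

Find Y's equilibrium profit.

Exporter Y's profit: π = q_Y(202.7 − (q_Y + q_X)) − 55q_Y.
∂π/∂q_Y = 147.7 − 2q_Y − q_X = 0, so q_Y = 73.85 − 0.5q_X.
For X: ∂π/∂q_X = 162.7 − 3q_X − q_Y = 0 ⇒ q_X = 1627/30 − (1/3)q_Y.
Solving the two reaction functions simultaneously: (1 − (−0.5)(−1/3))q_Y = 73.85 − 0.5·(1627/30), so (5/6)q_Y = 701/15 and q_Y = 56.08.
Then q_X = 1627/30 − (1/3)·56.08 = 35.54.
Price P = 202.7 − 91.62 = 111.08.
Y's profit: (111.08 − 55)·56.08 = 3144.9664.

3144.9664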